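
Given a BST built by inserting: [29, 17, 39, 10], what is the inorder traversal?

Tree insertion order: [29, 17, 39, 10]
Tree (level-order array): [29, 17, 39, 10]
Inorder traversal: [10, 17, 29, 39]


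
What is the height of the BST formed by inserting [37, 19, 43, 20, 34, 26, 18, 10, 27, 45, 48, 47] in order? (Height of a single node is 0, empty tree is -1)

Insertion order: [37, 19, 43, 20, 34, 26, 18, 10, 27, 45, 48, 47]
Tree (level-order array): [37, 19, 43, 18, 20, None, 45, 10, None, None, 34, None, 48, None, None, 26, None, 47, None, None, 27]
Compute height bottom-up (empty subtree = -1):
  height(10) = 1 + max(-1, -1) = 0
  height(18) = 1 + max(0, -1) = 1
  height(27) = 1 + max(-1, -1) = 0
  height(26) = 1 + max(-1, 0) = 1
  height(34) = 1 + max(1, -1) = 2
  height(20) = 1 + max(-1, 2) = 3
  height(19) = 1 + max(1, 3) = 4
  height(47) = 1 + max(-1, -1) = 0
  height(48) = 1 + max(0, -1) = 1
  height(45) = 1 + max(-1, 1) = 2
  height(43) = 1 + max(-1, 2) = 3
  height(37) = 1 + max(4, 3) = 5
Height = 5


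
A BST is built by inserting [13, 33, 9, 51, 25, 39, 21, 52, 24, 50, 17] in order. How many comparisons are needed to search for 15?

Search path for 15: 13 -> 33 -> 25 -> 21 -> 17
Found: False
Comparisons: 5


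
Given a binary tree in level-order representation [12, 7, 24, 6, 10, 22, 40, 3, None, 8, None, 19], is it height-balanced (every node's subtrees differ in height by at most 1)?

Tree (level-order array): [12, 7, 24, 6, 10, 22, 40, 3, None, 8, None, 19]
Definition: a tree is height-balanced if, at every node, |h(left) - h(right)| <= 1 (empty subtree has height -1).
Bottom-up per-node check:
  node 3: h_left=-1, h_right=-1, diff=0 [OK], height=0
  node 6: h_left=0, h_right=-1, diff=1 [OK], height=1
  node 8: h_left=-1, h_right=-1, diff=0 [OK], height=0
  node 10: h_left=0, h_right=-1, diff=1 [OK], height=1
  node 7: h_left=1, h_right=1, diff=0 [OK], height=2
  node 19: h_left=-1, h_right=-1, diff=0 [OK], height=0
  node 22: h_left=0, h_right=-1, diff=1 [OK], height=1
  node 40: h_left=-1, h_right=-1, diff=0 [OK], height=0
  node 24: h_left=1, h_right=0, diff=1 [OK], height=2
  node 12: h_left=2, h_right=2, diff=0 [OK], height=3
All nodes satisfy the balance condition.
Result: Balanced


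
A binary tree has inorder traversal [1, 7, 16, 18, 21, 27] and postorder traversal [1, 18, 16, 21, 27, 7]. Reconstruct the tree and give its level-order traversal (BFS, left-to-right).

Inorder:   [1, 7, 16, 18, 21, 27]
Postorder: [1, 18, 16, 21, 27, 7]
Algorithm: postorder visits root last, so walk postorder right-to-left;
each value is the root of the current inorder slice — split it at that
value, recurse on the right subtree first, then the left.
Recursive splits:
  root=7; inorder splits into left=[1], right=[16, 18, 21, 27]
  root=27; inorder splits into left=[16, 18, 21], right=[]
  root=21; inorder splits into left=[16, 18], right=[]
  root=16; inorder splits into left=[], right=[18]
  root=18; inorder splits into left=[], right=[]
  root=1; inorder splits into left=[], right=[]
Reconstructed level-order: [7, 1, 27, 21, 16, 18]


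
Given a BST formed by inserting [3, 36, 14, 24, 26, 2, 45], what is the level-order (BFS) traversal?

Tree insertion order: [3, 36, 14, 24, 26, 2, 45]
Tree (level-order array): [3, 2, 36, None, None, 14, 45, None, 24, None, None, None, 26]
BFS from the root, enqueuing left then right child of each popped node:
  queue [3] -> pop 3, enqueue [2, 36], visited so far: [3]
  queue [2, 36] -> pop 2, enqueue [none], visited so far: [3, 2]
  queue [36] -> pop 36, enqueue [14, 45], visited so far: [3, 2, 36]
  queue [14, 45] -> pop 14, enqueue [24], visited so far: [3, 2, 36, 14]
  queue [45, 24] -> pop 45, enqueue [none], visited so far: [3, 2, 36, 14, 45]
  queue [24] -> pop 24, enqueue [26], visited so far: [3, 2, 36, 14, 45, 24]
  queue [26] -> pop 26, enqueue [none], visited so far: [3, 2, 36, 14, 45, 24, 26]
Result: [3, 2, 36, 14, 45, 24, 26]


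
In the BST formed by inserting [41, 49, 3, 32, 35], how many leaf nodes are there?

Tree built from: [41, 49, 3, 32, 35]
Tree (level-order array): [41, 3, 49, None, 32, None, None, None, 35]
Rule: A leaf has 0 children.
Per-node child counts:
  node 41: 2 child(ren)
  node 3: 1 child(ren)
  node 32: 1 child(ren)
  node 35: 0 child(ren)
  node 49: 0 child(ren)
Matching nodes: [35, 49]
Count of leaf nodes: 2


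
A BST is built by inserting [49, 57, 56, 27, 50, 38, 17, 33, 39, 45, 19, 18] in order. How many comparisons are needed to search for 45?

Search path for 45: 49 -> 27 -> 38 -> 39 -> 45
Found: True
Comparisons: 5


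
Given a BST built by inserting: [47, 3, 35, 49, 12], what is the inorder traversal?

Tree insertion order: [47, 3, 35, 49, 12]
Tree (level-order array): [47, 3, 49, None, 35, None, None, 12]
Inorder traversal: [3, 12, 35, 47, 49]


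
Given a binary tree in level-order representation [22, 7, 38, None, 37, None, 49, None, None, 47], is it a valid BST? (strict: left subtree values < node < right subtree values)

Level-order array: [22, 7, 38, None, 37, None, 49, None, None, 47]
Validate using subtree bounds (lo, hi): at each node, require lo < value < hi,
then recurse left with hi=value and right with lo=value.
Preorder trace (stopping at first violation):
  at node 22 with bounds (-inf, +inf): OK
  at node 7 with bounds (-inf, 22): OK
  at node 37 with bounds (7, 22): VIOLATION
Node 37 violates its bound: not (7 < 37 < 22).
Result: Not a valid BST


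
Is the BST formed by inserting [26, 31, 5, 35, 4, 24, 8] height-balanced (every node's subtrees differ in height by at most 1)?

Tree (level-order array): [26, 5, 31, 4, 24, None, 35, None, None, 8]
Definition: a tree is height-balanced if, at every node, |h(left) - h(right)| <= 1 (empty subtree has height -1).
Bottom-up per-node check:
  node 4: h_left=-1, h_right=-1, diff=0 [OK], height=0
  node 8: h_left=-1, h_right=-1, diff=0 [OK], height=0
  node 24: h_left=0, h_right=-1, diff=1 [OK], height=1
  node 5: h_left=0, h_right=1, diff=1 [OK], height=2
  node 35: h_left=-1, h_right=-1, diff=0 [OK], height=0
  node 31: h_left=-1, h_right=0, diff=1 [OK], height=1
  node 26: h_left=2, h_right=1, diff=1 [OK], height=3
All nodes satisfy the balance condition.
Result: Balanced


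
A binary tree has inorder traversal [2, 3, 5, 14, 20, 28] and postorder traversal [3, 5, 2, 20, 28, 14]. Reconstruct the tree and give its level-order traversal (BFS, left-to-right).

Inorder:   [2, 3, 5, 14, 20, 28]
Postorder: [3, 5, 2, 20, 28, 14]
Algorithm: postorder visits root last, so walk postorder right-to-left;
each value is the root of the current inorder slice — split it at that
value, recurse on the right subtree first, then the left.
Recursive splits:
  root=14; inorder splits into left=[2, 3, 5], right=[20, 28]
  root=28; inorder splits into left=[20], right=[]
  root=20; inorder splits into left=[], right=[]
  root=2; inorder splits into left=[], right=[3, 5]
  root=5; inorder splits into left=[3], right=[]
  root=3; inorder splits into left=[], right=[]
Reconstructed level-order: [14, 2, 28, 5, 20, 3]


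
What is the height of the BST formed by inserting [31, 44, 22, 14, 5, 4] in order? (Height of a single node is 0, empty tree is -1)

Insertion order: [31, 44, 22, 14, 5, 4]
Tree (level-order array): [31, 22, 44, 14, None, None, None, 5, None, 4]
Compute height bottom-up (empty subtree = -1):
  height(4) = 1 + max(-1, -1) = 0
  height(5) = 1 + max(0, -1) = 1
  height(14) = 1 + max(1, -1) = 2
  height(22) = 1 + max(2, -1) = 3
  height(44) = 1 + max(-1, -1) = 0
  height(31) = 1 + max(3, 0) = 4
Height = 4


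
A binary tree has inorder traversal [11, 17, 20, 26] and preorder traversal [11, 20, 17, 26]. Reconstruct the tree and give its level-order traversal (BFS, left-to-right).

Inorder:  [11, 17, 20, 26]
Preorder: [11, 20, 17, 26]
Algorithm: preorder visits root first, so consume preorder in order;
for each root, split the current inorder slice at that value into
left-subtree inorder and right-subtree inorder, then recurse.
Recursive splits:
  root=11; inorder splits into left=[], right=[17, 20, 26]
  root=20; inorder splits into left=[17], right=[26]
  root=17; inorder splits into left=[], right=[]
  root=26; inorder splits into left=[], right=[]
Reconstructed level-order: [11, 20, 17, 26]


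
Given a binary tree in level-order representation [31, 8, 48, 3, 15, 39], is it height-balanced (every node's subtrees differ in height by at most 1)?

Tree (level-order array): [31, 8, 48, 3, 15, 39]
Definition: a tree is height-balanced if, at every node, |h(left) - h(right)| <= 1 (empty subtree has height -1).
Bottom-up per-node check:
  node 3: h_left=-1, h_right=-1, diff=0 [OK], height=0
  node 15: h_left=-1, h_right=-1, diff=0 [OK], height=0
  node 8: h_left=0, h_right=0, diff=0 [OK], height=1
  node 39: h_left=-1, h_right=-1, diff=0 [OK], height=0
  node 48: h_left=0, h_right=-1, diff=1 [OK], height=1
  node 31: h_left=1, h_right=1, diff=0 [OK], height=2
All nodes satisfy the balance condition.
Result: Balanced


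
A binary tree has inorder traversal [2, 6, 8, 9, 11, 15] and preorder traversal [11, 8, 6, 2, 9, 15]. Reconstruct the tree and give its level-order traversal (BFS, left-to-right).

Inorder:  [2, 6, 8, 9, 11, 15]
Preorder: [11, 8, 6, 2, 9, 15]
Algorithm: preorder visits root first, so consume preorder in order;
for each root, split the current inorder slice at that value into
left-subtree inorder and right-subtree inorder, then recurse.
Recursive splits:
  root=11; inorder splits into left=[2, 6, 8, 9], right=[15]
  root=8; inorder splits into left=[2, 6], right=[9]
  root=6; inorder splits into left=[2], right=[]
  root=2; inorder splits into left=[], right=[]
  root=9; inorder splits into left=[], right=[]
  root=15; inorder splits into left=[], right=[]
Reconstructed level-order: [11, 8, 15, 6, 9, 2]


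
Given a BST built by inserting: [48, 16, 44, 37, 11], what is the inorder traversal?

Tree insertion order: [48, 16, 44, 37, 11]
Tree (level-order array): [48, 16, None, 11, 44, None, None, 37]
Inorder traversal: [11, 16, 37, 44, 48]


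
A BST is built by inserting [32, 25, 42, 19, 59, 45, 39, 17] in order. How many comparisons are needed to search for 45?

Search path for 45: 32 -> 42 -> 59 -> 45
Found: True
Comparisons: 4


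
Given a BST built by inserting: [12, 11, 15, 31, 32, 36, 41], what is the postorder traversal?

Tree insertion order: [12, 11, 15, 31, 32, 36, 41]
Tree (level-order array): [12, 11, 15, None, None, None, 31, None, 32, None, 36, None, 41]
Postorder traversal: [11, 41, 36, 32, 31, 15, 12]


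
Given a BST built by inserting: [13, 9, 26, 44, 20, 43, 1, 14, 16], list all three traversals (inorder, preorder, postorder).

Tree insertion order: [13, 9, 26, 44, 20, 43, 1, 14, 16]
Tree (level-order array): [13, 9, 26, 1, None, 20, 44, None, None, 14, None, 43, None, None, 16]
Inorder (L, root, R): [1, 9, 13, 14, 16, 20, 26, 43, 44]
Preorder (root, L, R): [13, 9, 1, 26, 20, 14, 16, 44, 43]
Postorder (L, R, root): [1, 9, 16, 14, 20, 43, 44, 26, 13]


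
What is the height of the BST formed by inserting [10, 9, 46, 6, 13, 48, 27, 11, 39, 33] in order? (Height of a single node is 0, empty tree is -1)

Insertion order: [10, 9, 46, 6, 13, 48, 27, 11, 39, 33]
Tree (level-order array): [10, 9, 46, 6, None, 13, 48, None, None, 11, 27, None, None, None, None, None, 39, 33]
Compute height bottom-up (empty subtree = -1):
  height(6) = 1 + max(-1, -1) = 0
  height(9) = 1 + max(0, -1) = 1
  height(11) = 1 + max(-1, -1) = 0
  height(33) = 1 + max(-1, -1) = 0
  height(39) = 1 + max(0, -1) = 1
  height(27) = 1 + max(-1, 1) = 2
  height(13) = 1 + max(0, 2) = 3
  height(48) = 1 + max(-1, -1) = 0
  height(46) = 1 + max(3, 0) = 4
  height(10) = 1 + max(1, 4) = 5
Height = 5


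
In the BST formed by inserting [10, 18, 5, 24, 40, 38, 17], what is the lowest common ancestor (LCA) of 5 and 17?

Tree insertion order: [10, 18, 5, 24, 40, 38, 17]
Tree (level-order array): [10, 5, 18, None, None, 17, 24, None, None, None, 40, 38]
In a BST, the LCA of p=5, q=17 is the first node v on the
root-to-leaf path with p <= v <= q (go left if both < v, right if both > v).
Walk from root:
  at 10: 5 <= 10 <= 17, this is the LCA
LCA = 10


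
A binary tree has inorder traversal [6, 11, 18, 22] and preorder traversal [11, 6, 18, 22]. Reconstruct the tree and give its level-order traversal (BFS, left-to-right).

Inorder:  [6, 11, 18, 22]
Preorder: [11, 6, 18, 22]
Algorithm: preorder visits root first, so consume preorder in order;
for each root, split the current inorder slice at that value into
left-subtree inorder and right-subtree inorder, then recurse.
Recursive splits:
  root=11; inorder splits into left=[6], right=[18, 22]
  root=6; inorder splits into left=[], right=[]
  root=18; inorder splits into left=[], right=[22]
  root=22; inorder splits into left=[], right=[]
Reconstructed level-order: [11, 6, 18, 22]


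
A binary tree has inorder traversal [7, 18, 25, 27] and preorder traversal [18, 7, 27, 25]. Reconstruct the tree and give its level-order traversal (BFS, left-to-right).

Inorder:  [7, 18, 25, 27]
Preorder: [18, 7, 27, 25]
Algorithm: preorder visits root first, so consume preorder in order;
for each root, split the current inorder slice at that value into
left-subtree inorder and right-subtree inorder, then recurse.
Recursive splits:
  root=18; inorder splits into left=[7], right=[25, 27]
  root=7; inorder splits into left=[], right=[]
  root=27; inorder splits into left=[25], right=[]
  root=25; inorder splits into left=[], right=[]
Reconstructed level-order: [18, 7, 27, 25]


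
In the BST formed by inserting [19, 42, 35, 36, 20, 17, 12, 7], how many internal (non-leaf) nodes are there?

Tree built from: [19, 42, 35, 36, 20, 17, 12, 7]
Tree (level-order array): [19, 17, 42, 12, None, 35, None, 7, None, 20, 36]
Rule: An internal node has at least one child.
Per-node child counts:
  node 19: 2 child(ren)
  node 17: 1 child(ren)
  node 12: 1 child(ren)
  node 7: 0 child(ren)
  node 42: 1 child(ren)
  node 35: 2 child(ren)
  node 20: 0 child(ren)
  node 36: 0 child(ren)
Matching nodes: [19, 17, 12, 42, 35]
Count of internal (non-leaf) nodes: 5


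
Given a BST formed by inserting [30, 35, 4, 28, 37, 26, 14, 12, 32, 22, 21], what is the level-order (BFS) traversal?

Tree insertion order: [30, 35, 4, 28, 37, 26, 14, 12, 32, 22, 21]
Tree (level-order array): [30, 4, 35, None, 28, 32, 37, 26, None, None, None, None, None, 14, None, 12, 22, None, None, 21]
BFS from the root, enqueuing left then right child of each popped node:
  queue [30] -> pop 30, enqueue [4, 35], visited so far: [30]
  queue [4, 35] -> pop 4, enqueue [28], visited so far: [30, 4]
  queue [35, 28] -> pop 35, enqueue [32, 37], visited so far: [30, 4, 35]
  queue [28, 32, 37] -> pop 28, enqueue [26], visited so far: [30, 4, 35, 28]
  queue [32, 37, 26] -> pop 32, enqueue [none], visited so far: [30, 4, 35, 28, 32]
  queue [37, 26] -> pop 37, enqueue [none], visited so far: [30, 4, 35, 28, 32, 37]
  queue [26] -> pop 26, enqueue [14], visited so far: [30, 4, 35, 28, 32, 37, 26]
  queue [14] -> pop 14, enqueue [12, 22], visited so far: [30, 4, 35, 28, 32, 37, 26, 14]
  queue [12, 22] -> pop 12, enqueue [none], visited so far: [30, 4, 35, 28, 32, 37, 26, 14, 12]
  queue [22] -> pop 22, enqueue [21], visited so far: [30, 4, 35, 28, 32, 37, 26, 14, 12, 22]
  queue [21] -> pop 21, enqueue [none], visited so far: [30, 4, 35, 28, 32, 37, 26, 14, 12, 22, 21]
Result: [30, 4, 35, 28, 32, 37, 26, 14, 12, 22, 21]


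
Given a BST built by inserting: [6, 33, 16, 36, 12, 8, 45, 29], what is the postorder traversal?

Tree insertion order: [6, 33, 16, 36, 12, 8, 45, 29]
Tree (level-order array): [6, None, 33, 16, 36, 12, 29, None, 45, 8]
Postorder traversal: [8, 12, 29, 16, 45, 36, 33, 6]


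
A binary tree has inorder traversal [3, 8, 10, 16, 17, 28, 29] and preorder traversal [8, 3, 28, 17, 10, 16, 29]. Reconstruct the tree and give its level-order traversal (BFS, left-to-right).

Inorder:  [3, 8, 10, 16, 17, 28, 29]
Preorder: [8, 3, 28, 17, 10, 16, 29]
Algorithm: preorder visits root first, so consume preorder in order;
for each root, split the current inorder slice at that value into
left-subtree inorder and right-subtree inorder, then recurse.
Recursive splits:
  root=8; inorder splits into left=[3], right=[10, 16, 17, 28, 29]
  root=3; inorder splits into left=[], right=[]
  root=28; inorder splits into left=[10, 16, 17], right=[29]
  root=17; inorder splits into left=[10, 16], right=[]
  root=10; inorder splits into left=[], right=[16]
  root=16; inorder splits into left=[], right=[]
  root=29; inorder splits into left=[], right=[]
Reconstructed level-order: [8, 3, 28, 17, 29, 10, 16]


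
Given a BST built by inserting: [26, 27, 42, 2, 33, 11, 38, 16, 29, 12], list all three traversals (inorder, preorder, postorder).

Tree insertion order: [26, 27, 42, 2, 33, 11, 38, 16, 29, 12]
Tree (level-order array): [26, 2, 27, None, 11, None, 42, None, 16, 33, None, 12, None, 29, 38]
Inorder (L, root, R): [2, 11, 12, 16, 26, 27, 29, 33, 38, 42]
Preorder (root, L, R): [26, 2, 11, 16, 12, 27, 42, 33, 29, 38]
Postorder (L, R, root): [12, 16, 11, 2, 29, 38, 33, 42, 27, 26]


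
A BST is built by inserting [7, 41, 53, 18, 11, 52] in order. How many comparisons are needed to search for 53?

Search path for 53: 7 -> 41 -> 53
Found: True
Comparisons: 3


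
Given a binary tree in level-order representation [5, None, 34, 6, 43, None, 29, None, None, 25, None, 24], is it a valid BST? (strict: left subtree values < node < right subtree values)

Level-order array: [5, None, 34, 6, 43, None, 29, None, None, 25, None, 24]
Validate using subtree bounds (lo, hi): at each node, require lo < value < hi,
then recurse left with hi=value and right with lo=value.
Preorder trace (stopping at first violation):
  at node 5 with bounds (-inf, +inf): OK
  at node 34 with bounds (5, +inf): OK
  at node 6 with bounds (5, 34): OK
  at node 29 with bounds (6, 34): OK
  at node 25 with bounds (6, 29): OK
  at node 24 with bounds (6, 25): OK
  at node 43 with bounds (34, +inf): OK
No violation found at any node.
Result: Valid BST


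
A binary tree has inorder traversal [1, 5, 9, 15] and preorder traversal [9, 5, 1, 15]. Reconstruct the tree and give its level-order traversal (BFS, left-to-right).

Inorder:  [1, 5, 9, 15]
Preorder: [9, 5, 1, 15]
Algorithm: preorder visits root first, so consume preorder in order;
for each root, split the current inorder slice at that value into
left-subtree inorder and right-subtree inorder, then recurse.
Recursive splits:
  root=9; inorder splits into left=[1, 5], right=[15]
  root=5; inorder splits into left=[1], right=[]
  root=1; inorder splits into left=[], right=[]
  root=15; inorder splits into left=[], right=[]
Reconstructed level-order: [9, 5, 15, 1]


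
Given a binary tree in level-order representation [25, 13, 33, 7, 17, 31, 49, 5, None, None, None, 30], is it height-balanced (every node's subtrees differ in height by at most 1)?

Tree (level-order array): [25, 13, 33, 7, 17, 31, 49, 5, None, None, None, 30]
Definition: a tree is height-balanced if, at every node, |h(left) - h(right)| <= 1 (empty subtree has height -1).
Bottom-up per-node check:
  node 5: h_left=-1, h_right=-1, diff=0 [OK], height=0
  node 7: h_left=0, h_right=-1, diff=1 [OK], height=1
  node 17: h_left=-1, h_right=-1, diff=0 [OK], height=0
  node 13: h_left=1, h_right=0, diff=1 [OK], height=2
  node 30: h_left=-1, h_right=-1, diff=0 [OK], height=0
  node 31: h_left=0, h_right=-1, diff=1 [OK], height=1
  node 49: h_left=-1, h_right=-1, diff=0 [OK], height=0
  node 33: h_left=1, h_right=0, diff=1 [OK], height=2
  node 25: h_left=2, h_right=2, diff=0 [OK], height=3
All nodes satisfy the balance condition.
Result: Balanced


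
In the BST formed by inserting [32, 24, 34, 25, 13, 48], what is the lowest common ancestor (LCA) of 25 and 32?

Tree insertion order: [32, 24, 34, 25, 13, 48]
Tree (level-order array): [32, 24, 34, 13, 25, None, 48]
In a BST, the LCA of p=25, q=32 is the first node v on the
root-to-leaf path with p <= v <= q (go left if both < v, right if both > v).
Walk from root:
  at 32: 25 <= 32 <= 32, this is the LCA
LCA = 32


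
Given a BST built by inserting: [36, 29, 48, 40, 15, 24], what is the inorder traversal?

Tree insertion order: [36, 29, 48, 40, 15, 24]
Tree (level-order array): [36, 29, 48, 15, None, 40, None, None, 24]
Inorder traversal: [15, 24, 29, 36, 40, 48]


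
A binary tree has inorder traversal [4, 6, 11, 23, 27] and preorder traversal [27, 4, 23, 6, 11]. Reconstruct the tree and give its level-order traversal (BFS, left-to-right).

Inorder:  [4, 6, 11, 23, 27]
Preorder: [27, 4, 23, 6, 11]
Algorithm: preorder visits root first, so consume preorder in order;
for each root, split the current inorder slice at that value into
left-subtree inorder and right-subtree inorder, then recurse.
Recursive splits:
  root=27; inorder splits into left=[4, 6, 11, 23], right=[]
  root=4; inorder splits into left=[], right=[6, 11, 23]
  root=23; inorder splits into left=[6, 11], right=[]
  root=6; inorder splits into left=[], right=[11]
  root=11; inorder splits into left=[], right=[]
Reconstructed level-order: [27, 4, 23, 6, 11]


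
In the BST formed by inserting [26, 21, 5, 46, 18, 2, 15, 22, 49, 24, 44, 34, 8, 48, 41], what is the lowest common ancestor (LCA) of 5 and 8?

Tree insertion order: [26, 21, 5, 46, 18, 2, 15, 22, 49, 24, 44, 34, 8, 48, 41]
Tree (level-order array): [26, 21, 46, 5, 22, 44, 49, 2, 18, None, 24, 34, None, 48, None, None, None, 15, None, None, None, None, 41, None, None, 8]
In a BST, the LCA of p=5, q=8 is the first node v on the
root-to-leaf path with p <= v <= q (go left if both < v, right if both > v).
Walk from root:
  at 26: both 5 and 8 < 26, go left
  at 21: both 5 and 8 < 21, go left
  at 5: 5 <= 5 <= 8, this is the LCA
LCA = 5


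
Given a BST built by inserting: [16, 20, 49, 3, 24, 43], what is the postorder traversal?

Tree insertion order: [16, 20, 49, 3, 24, 43]
Tree (level-order array): [16, 3, 20, None, None, None, 49, 24, None, None, 43]
Postorder traversal: [3, 43, 24, 49, 20, 16]


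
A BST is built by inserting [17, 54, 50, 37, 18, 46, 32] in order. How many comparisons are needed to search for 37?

Search path for 37: 17 -> 54 -> 50 -> 37
Found: True
Comparisons: 4


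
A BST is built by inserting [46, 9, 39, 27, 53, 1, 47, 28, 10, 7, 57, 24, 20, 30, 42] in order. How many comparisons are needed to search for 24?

Search path for 24: 46 -> 9 -> 39 -> 27 -> 10 -> 24
Found: True
Comparisons: 6


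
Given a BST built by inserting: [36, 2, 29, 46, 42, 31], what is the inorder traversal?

Tree insertion order: [36, 2, 29, 46, 42, 31]
Tree (level-order array): [36, 2, 46, None, 29, 42, None, None, 31]
Inorder traversal: [2, 29, 31, 36, 42, 46]


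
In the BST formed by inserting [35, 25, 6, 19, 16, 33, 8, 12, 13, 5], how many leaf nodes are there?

Tree built from: [35, 25, 6, 19, 16, 33, 8, 12, 13, 5]
Tree (level-order array): [35, 25, None, 6, 33, 5, 19, None, None, None, None, 16, None, 8, None, None, 12, None, 13]
Rule: A leaf has 0 children.
Per-node child counts:
  node 35: 1 child(ren)
  node 25: 2 child(ren)
  node 6: 2 child(ren)
  node 5: 0 child(ren)
  node 19: 1 child(ren)
  node 16: 1 child(ren)
  node 8: 1 child(ren)
  node 12: 1 child(ren)
  node 13: 0 child(ren)
  node 33: 0 child(ren)
Matching nodes: [5, 13, 33]
Count of leaf nodes: 3


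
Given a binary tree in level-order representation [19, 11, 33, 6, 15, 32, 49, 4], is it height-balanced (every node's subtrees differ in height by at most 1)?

Tree (level-order array): [19, 11, 33, 6, 15, 32, 49, 4]
Definition: a tree is height-balanced if, at every node, |h(left) - h(right)| <= 1 (empty subtree has height -1).
Bottom-up per-node check:
  node 4: h_left=-1, h_right=-1, diff=0 [OK], height=0
  node 6: h_left=0, h_right=-1, diff=1 [OK], height=1
  node 15: h_left=-1, h_right=-1, diff=0 [OK], height=0
  node 11: h_left=1, h_right=0, diff=1 [OK], height=2
  node 32: h_left=-1, h_right=-1, diff=0 [OK], height=0
  node 49: h_left=-1, h_right=-1, diff=0 [OK], height=0
  node 33: h_left=0, h_right=0, diff=0 [OK], height=1
  node 19: h_left=2, h_right=1, diff=1 [OK], height=3
All nodes satisfy the balance condition.
Result: Balanced


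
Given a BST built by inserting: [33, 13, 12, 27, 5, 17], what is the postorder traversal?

Tree insertion order: [33, 13, 12, 27, 5, 17]
Tree (level-order array): [33, 13, None, 12, 27, 5, None, 17]
Postorder traversal: [5, 12, 17, 27, 13, 33]


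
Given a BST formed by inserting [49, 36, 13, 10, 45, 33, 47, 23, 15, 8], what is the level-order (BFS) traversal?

Tree insertion order: [49, 36, 13, 10, 45, 33, 47, 23, 15, 8]
Tree (level-order array): [49, 36, None, 13, 45, 10, 33, None, 47, 8, None, 23, None, None, None, None, None, 15]
BFS from the root, enqueuing left then right child of each popped node:
  queue [49] -> pop 49, enqueue [36], visited so far: [49]
  queue [36] -> pop 36, enqueue [13, 45], visited so far: [49, 36]
  queue [13, 45] -> pop 13, enqueue [10, 33], visited so far: [49, 36, 13]
  queue [45, 10, 33] -> pop 45, enqueue [47], visited so far: [49, 36, 13, 45]
  queue [10, 33, 47] -> pop 10, enqueue [8], visited so far: [49, 36, 13, 45, 10]
  queue [33, 47, 8] -> pop 33, enqueue [23], visited so far: [49, 36, 13, 45, 10, 33]
  queue [47, 8, 23] -> pop 47, enqueue [none], visited so far: [49, 36, 13, 45, 10, 33, 47]
  queue [8, 23] -> pop 8, enqueue [none], visited so far: [49, 36, 13, 45, 10, 33, 47, 8]
  queue [23] -> pop 23, enqueue [15], visited so far: [49, 36, 13, 45, 10, 33, 47, 8, 23]
  queue [15] -> pop 15, enqueue [none], visited so far: [49, 36, 13, 45, 10, 33, 47, 8, 23, 15]
Result: [49, 36, 13, 45, 10, 33, 47, 8, 23, 15]


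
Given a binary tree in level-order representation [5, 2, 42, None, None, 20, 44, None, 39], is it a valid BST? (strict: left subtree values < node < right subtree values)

Level-order array: [5, 2, 42, None, None, 20, 44, None, 39]
Validate using subtree bounds (lo, hi): at each node, require lo < value < hi,
then recurse left with hi=value and right with lo=value.
Preorder trace (stopping at first violation):
  at node 5 with bounds (-inf, +inf): OK
  at node 2 with bounds (-inf, 5): OK
  at node 42 with bounds (5, +inf): OK
  at node 20 with bounds (5, 42): OK
  at node 39 with bounds (20, 42): OK
  at node 44 with bounds (42, +inf): OK
No violation found at any node.
Result: Valid BST


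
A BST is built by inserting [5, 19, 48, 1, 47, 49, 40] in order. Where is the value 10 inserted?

Starting tree (level order): [5, 1, 19, None, None, None, 48, 47, 49, 40]
Insertion path: 5 -> 19
Result: insert 10 as left child of 19
Final tree (level order): [5, 1, 19, None, None, 10, 48, None, None, 47, 49, 40]


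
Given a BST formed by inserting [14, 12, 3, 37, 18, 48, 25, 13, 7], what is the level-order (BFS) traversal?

Tree insertion order: [14, 12, 3, 37, 18, 48, 25, 13, 7]
Tree (level-order array): [14, 12, 37, 3, 13, 18, 48, None, 7, None, None, None, 25]
BFS from the root, enqueuing left then right child of each popped node:
  queue [14] -> pop 14, enqueue [12, 37], visited so far: [14]
  queue [12, 37] -> pop 12, enqueue [3, 13], visited so far: [14, 12]
  queue [37, 3, 13] -> pop 37, enqueue [18, 48], visited so far: [14, 12, 37]
  queue [3, 13, 18, 48] -> pop 3, enqueue [7], visited so far: [14, 12, 37, 3]
  queue [13, 18, 48, 7] -> pop 13, enqueue [none], visited so far: [14, 12, 37, 3, 13]
  queue [18, 48, 7] -> pop 18, enqueue [25], visited so far: [14, 12, 37, 3, 13, 18]
  queue [48, 7, 25] -> pop 48, enqueue [none], visited so far: [14, 12, 37, 3, 13, 18, 48]
  queue [7, 25] -> pop 7, enqueue [none], visited so far: [14, 12, 37, 3, 13, 18, 48, 7]
  queue [25] -> pop 25, enqueue [none], visited so far: [14, 12, 37, 3, 13, 18, 48, 7, 25]
Result: [14, 12, 37, 3, 13, 18, 48, 7, 25]


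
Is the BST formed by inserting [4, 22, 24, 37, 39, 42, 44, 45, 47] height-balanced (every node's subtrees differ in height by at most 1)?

Tree (level-order array): [4, None, 22, None, 24, None, 37, None, 39, None, 42, None, 44, None, 45, None, 47]
Definition: a tree is height-balanced if, at every node, |h(left) - h(right)| <= 1 (empty subtree has height -1).
Bottom-up per-node check:
  node 47: h_left=-1, h_right=-1, diff=0 [OK], height=0
  node 45: h_left=-1, h_right=0, diff=1 [OK], height=1
  node 44: h_left=-1, h_right=1, diff=2 [FAIL (|-1-1|=2 > 1)], height=2
  node 42: h_left=-1, h_right=2, diff=3 [FAIL (|-1-2|=3 > 1)], height=3
  node 39: h_left=-1, h_right=3, diff=4 [FAIL (|-1-3|=4 > 1)], height=4
  node 37: h_left=-1, h_right=4, diff=5 [FAIL (|-1-4|=5 > 1)], height=5
  node 24: h_left=-1, h_right=5, diff=6 [FAIL (|-1-5|=6 > 1)], height=6
  node 22: h_left=-1, h_right=6, diff=7 [FAIL (|-1-6|=7 > 1)], height=7
  node 4: h_left=-1, h_right=7, diff=8 [FAIL (|-1-7|=8 > 1)], height=8
Node 44 violates the condition: |-1 - 1| = 2 > 1.
Result: Not balanced


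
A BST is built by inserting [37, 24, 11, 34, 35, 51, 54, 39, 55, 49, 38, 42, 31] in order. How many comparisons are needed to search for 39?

Search path for 39: 37 -> 51 -> 39
Found: True
Comparisons: 3


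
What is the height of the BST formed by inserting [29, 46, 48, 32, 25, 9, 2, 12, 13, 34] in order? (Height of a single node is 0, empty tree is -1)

Insertion order: [29, 46, 48, 32, 25, 9, 2, 12, 13, 34]
Tree (level-order array): [29, 25, 46, 9, None, 32, 48, 2, 12, None, 34, None, None, None, None, None, 13]
Compute height bottom-up (empty subtree = -1):
  height(2) = 1 + max(-1, -1) = 0
  height(13) = 1 + max(-1, -1) = 0
  height(12) = 1 + max(-1, 0) = 1
  height(9) = 1 + max(0, 1) = 2
  height(25) = 1 + max(2, -1) = 3
  height(34) = 1 + max(-1, -1) = 0
  height(32) = 1 + max(-1, 0) = 1
  height(48) = 1 + max(-1, -1) = 0
  height(46) = 1 + max(1, 0) = 2
  height(29) = 1 + max(3, 2) = 4
Height = 4


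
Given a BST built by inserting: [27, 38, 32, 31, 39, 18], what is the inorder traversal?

Tree insertion order: [27, 38, 32, 31, 39, 18]
Tree (level-order array): [27, 18, 38, None, None, 32, 39, 31]
Inorder traversal: [18, 27, 31, 32, 38, 39]


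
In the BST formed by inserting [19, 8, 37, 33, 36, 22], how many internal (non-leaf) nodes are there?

Tree built from: [19, 8, 37, 33, 36, 22]
Tree (level-order array): [19, 8, 37, None, None, 33, None, 22, 36]
Rule: An internal node has at least one child.
Per-node child counts:
  node 19: 2 child(ren)
  node 8: 0 child(ren)
  node 37: 1 child(ren)
  node 33: 2 child(ren)
  node 22: 0 child(ren)
  node 36: 0 child(ren)
Matching nodes: [19, 37, 33]
Count of internal (non-leaf) nodes: 3


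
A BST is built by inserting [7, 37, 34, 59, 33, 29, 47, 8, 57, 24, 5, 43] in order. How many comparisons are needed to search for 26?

Search path for 26: 7 -> 37 -> 34 -> 33 -> 29 -> 8 -> 24
Found: False
Comparisons: 7


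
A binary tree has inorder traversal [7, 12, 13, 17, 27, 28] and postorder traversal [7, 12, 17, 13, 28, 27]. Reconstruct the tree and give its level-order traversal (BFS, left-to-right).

Inorder:   [7, 12, 13, 17, 27, 28]
Postorder: [7, 12, 17, 13, 28, 27]
Algorithm: postorder visits root last, so walk postorder right-to-left;
each value is the root of the current inorder slice — split it at that
value, recurse on the right subtree first, then the left.
Recursive splits:
  root=27; inorder splits into left=[7, 12, 13, 17], right=[28]
  root=28; inorder splits into left=[], right=[]
  root=13; inorder splits into left=[7, 12], right=[17]
  root=17; inorder splits into left=[], right=[]
  root=12; inorder splits into left=[7], right=[]
  root=7; inorder splits into left=[], right=[]
Reconstructed level-order: [27, 13, 28, 12, 17, 7]


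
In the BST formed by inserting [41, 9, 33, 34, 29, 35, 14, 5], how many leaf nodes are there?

Tree built from: [41, 9, 33, 34, 29, 35, 14, 5]
Tree (level-order array): [41, 9, None, 5, 33, None, None, 29, 34, 14, None, None, 35]
Rule: A leaf has 0 children.
Per-node child counts:
  node 41: 1 child(ren)
  node 9: 2 child(ren)
  node 5: 0 child(ren)
  node 33: 2 child(ren)
  node 29: 1 child(ren)
  node 14: 0 child(ren)
  node 34: 1 child(ren)
  node 35: 0 child(ren)
Matching nodes: [5, 14, 35]
Count of leaf nodes: 3


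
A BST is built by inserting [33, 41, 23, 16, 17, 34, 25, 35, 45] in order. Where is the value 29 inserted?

Starting tree (level order): [33, 23, 41, 16, 25, 34, 45, None, 17, None, None, None, 35]
Insertion path: 33 -> 23 -> 25
Result: insert 29 as right child of 25
Final tree (level order): [33, 23, 41, 16, 25, 34, 45, None, 17, None, 29, None, 35]


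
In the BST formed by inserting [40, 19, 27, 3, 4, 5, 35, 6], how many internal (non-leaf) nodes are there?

Tree built from: [40, 19, 27, 3, 4, 5, 35, 6]
Tree (level-order array): [40, 19, None, 3, 27, None, 4, None, 35, None, 5, None, None, None, 6]
Rule: An internal node has at least one child.
Per-node child counts:
  node 40: 1 child(ren)
  node 19: 2 child(ren)
  node 3: 1 child(ren)
  node 4: 1 child(ren)
  node 5: 1 child(ren)
  node 6: 0 child(ren)
  node 27: 1 child(ren)
  node 35: 0 child(ren)
Matching nodes: [40, 19, 3, 4, 5, 27]
Count of internal (non-leaf) nodes: 6


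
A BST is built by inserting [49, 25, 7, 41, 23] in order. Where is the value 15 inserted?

Starting tree (level order): [49, 25, None, 7, 41, None, 23]
Insertion path: 49 -> 25 -> 7 -> 23
Result: insert 15 as left child of 23
Final tree (level order): [49, 25, None, 7, 41, None, 23, None, None, 15]


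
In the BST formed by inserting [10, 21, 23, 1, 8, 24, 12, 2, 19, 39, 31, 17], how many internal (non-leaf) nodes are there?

Tree built from: [10, 21, 23, 1, 8, 24, 12, 2, 19, 39, 31, 17]
Tree (level-order array): [10, 1, 21, None, 8, 12, 23, 2, None, None, 19, None, 24, None, None, 17, None, None, 39, None, None, 31]
Rule: An internal node has at least one child.
Per-node child counts:
  node 10: 2 child(ren)
  node 1: 1 child(ren)
  node 8: 1 child(ren)
  node 2: 0 child(ren)
  node 21: 2 child(ren)
  node 12: 1 child(ren)
  node 19: 1 child(ren)
  node 17: 0 child(ren)
  node 23: 1 child(ren)
  node 24: 1 child(ren)
  node 39: 1 child(ren)
  node 31: 0 child(ren)
Matching nodes: [10, 1, 8, 21, 12, 19, 23, 24, 39]
Count of internal (non-leaf) nodes: 9


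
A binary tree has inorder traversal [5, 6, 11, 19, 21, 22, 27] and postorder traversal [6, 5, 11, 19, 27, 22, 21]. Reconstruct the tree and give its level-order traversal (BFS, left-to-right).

Inorder:   [5, 6, 11, 19, 21, 22, 27]
Postorder: [6, 5, 11, 19, 27, 22, 21]
Algorithm: postorder visits root last, so walk postorder right-to-left;
each value is the root of the current inorder slice — split it at that
value, recurse on the right subtree first, then the left.
Recursive splits:
  root=21; inorder splits into left=[5, 6, 11, 19], right=[22, 27]
  root=22; inorder splits into left=[], right=[27]
  root=27; inorder splits into left=[], right=[]
  root=19; inorder splits into left=[5, 6, 11], right=[]
  root=11; inorder splits into left=[5, 6], right=[]
  root=5; inorder splits into left=[], right=[6]
  root=6; inorder splits into left=[], right=[]
Reconstructed level-order: [21, 19, 22, 11, 27, 5, 6]


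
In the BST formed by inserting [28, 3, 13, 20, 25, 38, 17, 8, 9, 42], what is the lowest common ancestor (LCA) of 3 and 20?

Tree insertion order: [28, 3, 13, 20, 25, 38, 17, 8, 9, 42]
Tree (level-order array): [28, 3, 38, None, 13, None, 42, 8, 20, None, None, None, 9, 17, 25]
In a BST, the LCA of p=3, q=20 is the first node v on the
root-to-leaf path with p <= v <= q (go left if both < v, right if both > v).
Walk from root:
  at 28: both 3 and 20 < 28, go left
  at 3: 3 <= 3 <= 20, this is the LCA
LCA = 3


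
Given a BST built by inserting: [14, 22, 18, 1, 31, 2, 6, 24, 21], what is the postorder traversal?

Tree insertion order: [14, 22, 18, 1, 31, 2, 6, 24, 21]
Tree (level-order array): [14, 1, 22, None, 2, 18, 31, None, 6, None, 21, 24]
Postorder traversal: [6, 2, 1, 21, 18, 24, 31, 22, 14]


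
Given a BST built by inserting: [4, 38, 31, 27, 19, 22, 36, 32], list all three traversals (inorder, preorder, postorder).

Tree insertion order: [4, 38, 31, 27, 19, 22, 36, 32]
Tree (level-order array): [4, None, 38, 31, None, 27, 36, 19, None, 32, None, None, 22]
Inorder (L, root, R): [4, 19, 22, 27, 31, 32, 36, 38]
Preorder (root, L, R): [4, 38, 31, 27, 19, 22, 36, 32]
Postorder (L, R, root): [22, 19, 27, 32, 36, 31, 38, 4]


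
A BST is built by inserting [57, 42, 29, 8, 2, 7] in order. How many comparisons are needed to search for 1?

Search path for 1: 57 -> 42 -> 29 -> 8 -> 2
Found: False
Comparisons: 5


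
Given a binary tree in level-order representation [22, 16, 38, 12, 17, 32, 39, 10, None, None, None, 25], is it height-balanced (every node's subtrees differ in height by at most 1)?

Tree (level-order array): [22, 16, 38, 12, 17, 32, 39, 10, None, None, None, 25]
Definition: a tree is height-balanced if, at every node, |h(left) - h(right)| <= 1 (empty subtree has height -1).
Bottom-up per-node check:
  node 10: h_left=-1, h_right=-1, diff=0 [OK], height=0
  node 12: h_left=0, h_right=-1, diff=1 [OK], height=1
  node 17: h_left=-1, h_right=-1, diff=0 [OK], height=0
  node 16: h_left=1, h_right=0, diff=1 [OK], height=2
  node 25: h_left=-1, h_right=-1, diff=0 [OK], height=0
  node 32: h_left=0, h_right=-1, diff=1 [OK], height=1
  node 39: h_left=-1, h_right=-1, diff=0 [OK], height=0
  node 38: h_left=1, h_right=0, diff=1 [OK], height=2
  node 22: h_left=2, h_right=2, diff=0 [OK], height=3
All nodes satisfy the balance condition.
Result: Balanced


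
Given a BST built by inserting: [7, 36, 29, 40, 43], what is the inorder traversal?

Tree insertion order: [7, 36, 29, 40, 43]
Tree (level-order array): [7, None, 36, 29, 40, None, None, None, 43]
Inorder traversal: [7, 29, 36, 40, 43]


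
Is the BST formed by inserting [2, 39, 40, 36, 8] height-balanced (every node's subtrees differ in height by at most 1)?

Tree (level-order array): [2, None, 39, 36, 40, 8]
Definition: a tree is height-balanced if, at every node, |h(left) - h(right)| <= 1 (empty subtree has height -1).
Bottom-up per-node check:
  node 8: h_left=-1, h_right=-1, diff=0 [OK], height=0
  node 36: h_left=0, h_right=-1, diff=1 [OK], height=1
  node 40: h_left=-1, h_right=-1, diff=0 [OK], height=0
  node 39: h_left=1, h_right=0, diff=1 [OK], height=2
  node 2: h_left=-1, h_right=2, diff=3 [FAIL (|-1-2|=3 > 1)], height=3
Node 2 violates the condition: |-1 - 2| = 3 > 1.
Result: Not balanced


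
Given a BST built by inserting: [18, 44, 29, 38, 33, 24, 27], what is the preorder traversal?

Tree insertion order: [18, 44, 29, 38, 33, 24, 27]
Tree (level-order array): [18, None, 44, 29, None, 24, 38, None, 27, 33]
Preorder traversal: [18, 44, 29, 24, 27, 38, 33]


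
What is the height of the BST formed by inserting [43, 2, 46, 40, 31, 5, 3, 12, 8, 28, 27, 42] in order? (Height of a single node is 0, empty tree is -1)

Insertion order: [43, 2, 46, 40, 31, 5, 3, 12, 8, 28, 27, 42]
Tree (level-order array): [43, 2, 46, None, 40, None, None, 31, 42, 5, None, None, None, 3, 12, None, None, 8, 28, None, None, 27]
Compute height bottom-up (empty subtree = -1):
  height(3) = 1 + max(-1, -1) = 0
  height(8) = 1 + max(-1, -1) = 0
  height(27) = 1 + max(-1, -1) = 0
  height(28) = 1 + max(0, -1) = 1
  height(12) = 1 + max(0, 1) = 2
  height(5) = 1 + max(0, 2) = 3
  height(31) = 1 + max(3, -1) = 4
  height(42) = 1 + max(-1, -1) = 0
  height(40) = 1 + max(4, 0) = 5
  height(2) = 1 + max(-1, 5) = 6
  height(46) = 1 + max(-1, -1) = 0
  height(43) = 1 + max(6, 0) = 7
Height = 7


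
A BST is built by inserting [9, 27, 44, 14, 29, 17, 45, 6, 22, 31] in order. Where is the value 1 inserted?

Starting tree (level order): [9, 6, 27, None, None, 14, 44, None, 17, 29, 45, None, 22, None, 31]
Insertion path: 9 -> 6
Result: insert 1 as left child of 6
Final tree (level order): [9, 6, 27, 1, None, 14, 44, None, None, None, 17, 29, 45, None, 22, None, 31]


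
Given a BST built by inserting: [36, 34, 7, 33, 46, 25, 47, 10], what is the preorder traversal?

Tree insertion order: [36, 34, 7, 33, 46, 25, 47, 10]
Tree (level-order array): [36, 34, 46, 7, None, None, 47, None, 33, None, None, 25, None, 10]
Preorder traversal: [36, 34, 7, 33, 25, 10, 46, 47]
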